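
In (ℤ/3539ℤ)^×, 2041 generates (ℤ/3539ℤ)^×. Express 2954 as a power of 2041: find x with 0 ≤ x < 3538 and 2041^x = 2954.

1219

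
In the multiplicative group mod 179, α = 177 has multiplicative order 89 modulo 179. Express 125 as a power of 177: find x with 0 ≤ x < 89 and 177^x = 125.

Baby-step giant-step with m = ceil(sqrt(89)) = 10.
Baby table (177^j mod 179 for j=0..9):
  0:1  1:177  2:4  3:171  4:16  5:147  6:64  7:51
  8:77  9:25
Giant step factor: 177^(-10) ≡ 68 (mod 179).
Scan 125·68^i mod 179 for i = 0, 1, …:
  i=0: 125   i=1: 87   i=2: 9   i=3: 75
  i=4: 88   i=5: 77
Match at i=5, j=8: x = 5·10 + 8 = 58.

58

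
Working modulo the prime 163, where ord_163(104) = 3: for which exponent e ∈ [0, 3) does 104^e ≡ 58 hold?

Successive powers of 104 modulo 163:
  104^0=1  104^1=104  104^2=58
So 104^2 ≡ 58 (mod 163), giving e = 2.

2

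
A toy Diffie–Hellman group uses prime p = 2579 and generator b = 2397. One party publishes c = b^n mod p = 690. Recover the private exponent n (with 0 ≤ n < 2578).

Baby-step giant-step with m = ceil(sqrt(2578)) = 51.
Baby table (2397^j mod 2579 for j=0..50):
  0:1  1:2397  2:2176  3:1134  4:2511  5:2060  6:1614  7:258
  8:2045  9:1765  10:1145  11:509  12:206  13:1193  14:2089  15:1494
  16:1466  17:1404  18:2372  19:1568  20:893  21:2530  22:1181  23:1694
  24:1172  25:753  26:2220  27:863  28:253  29:376  30:1201  31:633
  32:849  33:222  34:860  35:799  36:1585  37:378  38:837  39:2406
  40:538  41:86  42:2401  43:1448  44:2101  45:1889  46:1788  47:2117
  48:1556  49:498  50:2208
Giant step factor: 2397^(-51) ≡ 2320 (mod 2579).
Scan 690·2320^i mod 2579 for i = 0, 1, …:
  i=0: 690   i=1: 1820   i=2: 577   i=3: 139
  i=4: 105   i=5: 1174   i=6: 256   i=7: 750
  i=8: 1754   i=9: 2197     …   i=25: 251
  i=26: 2045
Match at i=26, j=8: n = 26·51 + 8 = 1334.

1334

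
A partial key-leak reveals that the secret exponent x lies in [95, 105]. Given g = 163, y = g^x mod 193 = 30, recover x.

97

Compute 163^95 mod 193 = 148, then multiply by 163 repeatedly:
  163^95=148  163^96=192  163^97=30
Found 30 at exponent 97.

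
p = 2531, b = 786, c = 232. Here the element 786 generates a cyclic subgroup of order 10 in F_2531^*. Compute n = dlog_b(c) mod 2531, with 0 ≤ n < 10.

2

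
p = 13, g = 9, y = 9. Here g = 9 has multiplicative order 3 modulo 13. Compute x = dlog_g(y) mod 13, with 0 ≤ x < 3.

Successive powers of 9 modulo 13:
  9^0=1  9^1=9
So 9^1 ≡ 9 (mod 13), giving x = 1.

1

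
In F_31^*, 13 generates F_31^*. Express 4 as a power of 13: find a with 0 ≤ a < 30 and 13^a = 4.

Successive powers of 13 modulo 31:
  13^0=1  13^1=13  13^2=14  13^3=27  13^4=10  13^5=6
  13^6=16  13^7=22  13^8=7  13^9=29  13^10=5  13^11=3
  13^12=8  13^13=11  13^14=19  13^15=30  13^16=18  13^17=17
  13^18=4
So 13^18 ≡ 4 (mod 31), giving a = 18.

18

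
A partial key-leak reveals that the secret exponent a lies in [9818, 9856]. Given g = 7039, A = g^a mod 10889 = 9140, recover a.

Compute 7039^9818 mod 10889 = 3721, then multiply by 7039 repeatedly:
  7039^9818=3721  7039^9819=4074  7039^9820=6149  7039^9821=9925  7039^9822=9140
Found 9140 at exponent 9822.

9822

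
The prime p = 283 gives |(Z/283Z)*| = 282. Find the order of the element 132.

94

The order of 132 must divide p − 1 = 282 = 2 · 3 · 47.
Divisors: 1, 2, 3, 6, 47, 94, 141, 282.
Check each in increasing order: 132^1 ≡ 132;  132^2 ≡ 161;  132^3 ≡ 27;  132^6 ≡ 163;  132^47 ≡ 282;  132^94 ≡ 1.
Smallest exponent giving 1 is 94.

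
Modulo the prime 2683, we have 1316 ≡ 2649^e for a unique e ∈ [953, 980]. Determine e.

Compute 2649^953 mod 2683 = 2319, then multiply by 2649 repeatedly:
  2649^953=2319  2649^954=1644  2649^955=447  2649^956=900  2649^957=1596
  2649^958=2079  2649^959=1755  2649^960=2039  2649^961=432  2649^962=1410
  2649^963=354  2649^964=1379  2649^965=1408  2649^966=422  2649^967=1750
  2649^968=2209  2649^969=18  2649^970=2071  2649^971=2027  2649^972=840
  2649^973=953  2649^974=2477  2649^975=1638  2649^976=651  2649^977=2013
  2649^978=1316
Found 1316 at exponent 978.

978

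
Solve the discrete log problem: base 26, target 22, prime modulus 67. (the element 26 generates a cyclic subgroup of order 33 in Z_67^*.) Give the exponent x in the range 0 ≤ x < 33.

3

Successive powers of 26 modulo 67:
  26^0=1  26^1=26  26^2=6  26^3=22
So 26^3 ≡ 22 (mod 67), giving x = 3.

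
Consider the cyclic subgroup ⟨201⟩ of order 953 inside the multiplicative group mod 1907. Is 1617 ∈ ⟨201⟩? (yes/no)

1617 ∈ ⟨201⟩ iff 1617^953 ≡ 1 (mod 1907), since |⟨201⟩| = 953.
1617^953 mod 1907 = 1906.
Since 1906 ≠ 1, 1617 does not lie in the subgroup.

no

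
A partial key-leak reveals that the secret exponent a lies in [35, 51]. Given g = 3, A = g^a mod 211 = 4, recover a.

44

Compute 3^35 mod 211 = 197, then multiply by 3 repeatedly:
  3^35=197  3^36=169  3^37=85  3^38=44  3^39=132
  3^40=185  3^41=133  3^42=188  3^43=142  3^44=4
Found 4 at exponent 44.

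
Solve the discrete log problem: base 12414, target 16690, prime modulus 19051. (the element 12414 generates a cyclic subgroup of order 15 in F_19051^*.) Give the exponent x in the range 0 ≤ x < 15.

13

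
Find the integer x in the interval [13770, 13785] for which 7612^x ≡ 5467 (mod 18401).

13785

Compute 7612^13770 mod 18401 = 4087, then multiply by 7612 repeatedly:
  7612^13770=4087  7612^13771=12554  7612^13772=4655  7612^13773=11935  7612^13774=3483
  7612^13775=15156  7612^13776=11603  7612^13777=15637  7612^13778=11176  7612^13779=3889
  7612^13780=14260  7612^13781=18022  7612^13782=4009  7612^13783=7650  7612^13784=11036
  7612^13785=5467
Found 5467 at exponent 13785.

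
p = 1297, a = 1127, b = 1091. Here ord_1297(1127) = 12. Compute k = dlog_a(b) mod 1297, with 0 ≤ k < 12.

Successive powers of 1127 modulo 1297:
  1127^0=1  1127^1=1127  1127^2=366  1127^3=36  1127^4=365  1127^5=206
  1127^6=1296  1127^7=170  1127^8=931  1127^9=1261  1127^10=932  1127^11=1091
So 1127^11 ≡ 1091 (mod 1297), giving k = 11.

11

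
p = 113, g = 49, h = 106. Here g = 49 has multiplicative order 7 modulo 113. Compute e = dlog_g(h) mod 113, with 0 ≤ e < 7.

Successive powers of 49 modulo 113:
  49^0=1  49^1=49  49^2=28  49^3=16  49^4=106
So 49^4 ≡ 106 (mod 113), giving e = 4.

4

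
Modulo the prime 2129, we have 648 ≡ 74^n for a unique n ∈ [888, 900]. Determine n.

896

Compute 74^888 mod 2129 = 4, then multiply by 74 repeatedly:
  74^888=4  74^889=296  74^890=614  74^891=727  74^892=573
  74^893=1951  74^894=1731  74^895=354  74^896=648
Found 648 at exponent 896.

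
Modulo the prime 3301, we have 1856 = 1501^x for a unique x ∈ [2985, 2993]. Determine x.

Compute 1501^2985 mod 3301 = 1656, then multiply by 1501 repeatedly:
  1501^2985=1656  1501^2986=3  1501^2987=1202  1501^2988=1856
Found 1856 at exponent 2988.

2988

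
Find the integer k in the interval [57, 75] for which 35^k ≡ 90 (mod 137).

67

Compute 35^57 mod 137 = 106, then multiply by 35 repeatedly:
  35^57=106  35^58=11  35^59=111  35^60=49  35^61=71
  35^62=19  35^63=117  35^64=122  35^65=23  35^66=120
  35^67=90
Found 90 at exponent 67.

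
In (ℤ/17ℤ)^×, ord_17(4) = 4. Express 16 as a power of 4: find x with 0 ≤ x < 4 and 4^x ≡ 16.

2

Successive powers of 4 modulo 17:
  4^0=1  4^1=4  4^2=16
So 4^2 ≡ 16 (mod 17), giving x = 2.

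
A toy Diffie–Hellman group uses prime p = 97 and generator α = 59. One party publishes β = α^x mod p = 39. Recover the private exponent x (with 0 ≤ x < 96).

Baby-step giant-step with m = ceil(sqrt(96)) = 10.
Baby table (59^j mod 97 for j=0..9):
  0:1  1:59  2:86  3:30  4:24  5:58  6:27  7:41
  8:91  9:34
Giant step factor: 59^(-10) ≡ 25 (mod 97).
Scan 39·25^i mod 97 for i = 0, 1, …:
  i=0: 39   i=1: 5   i=2: 28   i=3: 21
  i=4: 40   i=5: 30
Match at i=5, j=3: x = 5·10 + 3 = 53.

53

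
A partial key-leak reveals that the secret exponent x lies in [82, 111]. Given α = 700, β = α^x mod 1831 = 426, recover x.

83

Compute 700^82 mod 1831 = 665, then multiply by 700 repeatedly:
  700^82=665  700^83=426
Found 426 at exponent 83.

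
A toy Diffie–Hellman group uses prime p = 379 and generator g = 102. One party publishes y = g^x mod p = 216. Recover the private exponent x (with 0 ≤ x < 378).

Baby-step giant-step with m = ceil(sqrt(378)) = 20.
Baby table (102^j mod 379 for j=0..19):
  0:1  1:102  2:171  3:8  4:58  5:231  6:64  7:85
  8:332  9:133  10:301  11:3  12:306  13:134  14:24  15:174
  16:314  17:192  18:255  19:238
Giant step factor: 102^(-20) ≡ 19 (mod 379).
Scan 216·19^i mod 379 for i = 0, 1, …:
  i=0: 216   i=1: 314
Match at i=1, j=16: x = 1·20 + 16 = 36.

36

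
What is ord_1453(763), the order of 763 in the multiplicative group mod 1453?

363

The order of 763 must divide p − 1 = 1452 = 2^2 · 3 · 11^2.
Divisors: 1, 2, 3, 4, 6, 11, 12, 22, 33, 44, 66, 121, 132, 242, 363, 484, 726, 1452.
Check each in increasing order: 763^1 ≡ 763;  763^2 ≡ 969;  763^3 ≡ 1223;  763^4 ≡ 323;  763^6 ≡ 592;  763^11 ≡ 625;  763^12 ≡ 291;  763^22 ≡ 1221;  763^33 ≡ 300;  763^44 ≡ 63;  763^66 ≡ 1367;  763^121 ≡ 693;  763^132 ≡ 131;  763^242 ≡ 759;  763^363 ≡ 1.
Smallest exponent giving 1 is 363.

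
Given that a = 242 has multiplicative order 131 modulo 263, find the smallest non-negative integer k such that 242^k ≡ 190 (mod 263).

Baby-step giant-step with m = ceil(sqrt(131)) = 12.
Baby table (242^j mod 263 for j=0..11):
  0:1  1:242  2:178  3:207  4:124  5:26  6:243  7:157
  8:122  9:68  10:150  11:6
Giant step factor: 242^(-12) ≡ 48 (mod 263).
Scan 190·48^i mod 263 for i = 0, 1, …:
  i=0: 190   i=1: 178
Match at i=1, j=2: k = 1·12 + 2 = 14.

14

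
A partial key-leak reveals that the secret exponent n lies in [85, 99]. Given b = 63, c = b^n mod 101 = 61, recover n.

Compute 63^85 mod 101 = 60, then multiply by 63 repeatedly:
  63^85=60  63^86=43  63^87=83  63^88=78  63^89=66
  63^90=17  63^91=61
Found 61 at exponent 91.

91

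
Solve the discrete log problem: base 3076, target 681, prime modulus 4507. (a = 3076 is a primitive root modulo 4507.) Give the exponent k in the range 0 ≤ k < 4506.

2189

Baby-step giant-step with m = ceil(sqrt(4506)) = 68.
Baby table (3076^j mod 4507 for j=0..67):
  0:1  1:3076  2:1583  3:1748  4:4504  5:4293  6:4265  7:3770
  8:9  9:642  10:726  11:2211  12:4480  13:2581  14:2329  15:2381
  16:81  17:1271  18:2027  19:1871  20:4264  21:694  22:2933  23:3401
  24:729  25:2425  26:215  27:3318  28:2320  29:1739  30:3862  31:3567
  32:2054  33:3797  34:1935  35:2820  36:2852  37:2130  38:3209  39:554
  40:458  41:2624  42:3894  43:2845  44:3133  45:1142  46:1839  47:479
  48:4122  49:1081  50:3497  51:3070  52:1155  53:1264  54:3030  55:4311
  56:1042  57:715  58:4431  59:588  60:1381  61:2362  62:228  63:2743
  64:364  65:1928  66:3823  67:785
Giant step factor: 3076^(-68) ≡ 227 (mod 4507).
Scan 681·227^i mod 4507 for i = 0, 1, …:
  i=0: 681   i=1: 1349   i=2: 4254   i=3: 1160
  i=4: 1914   i=5: 1806   i=6: 4332   i=7: 838
  i=8: 932   i=9: 4242     …   i=31: 2930
  i=32: 2581
Match at i=32, j=13: k = 32·68 + 13 = 2189.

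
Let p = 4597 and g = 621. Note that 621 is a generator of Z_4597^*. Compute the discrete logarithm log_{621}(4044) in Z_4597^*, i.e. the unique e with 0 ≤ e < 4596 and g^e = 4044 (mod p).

3230

Baby-step giant-step with m = ceil(sqrt(4596)) = 68.
Baby table (621^j mod 4597 for j=0..67):
  0:1  1:621  2:4090  3:2346  4:4214  5:1201  6:1107  7:2494
  8:4182  9:4314  10:3540  11:974  12:2647  13:2658  14:295  15:3912
  16:2136  17:2520  18:1940  19:326  20:178  21:210  22:1694  23:3858
  24:781  25:2316  26:3972  27:2620  28:4279  29:193  30:331  31:3283
  32:2272  33:4230  34:1943  35:2189  36:3254  37:2651  38:545  39:2864
  40:4102  41:604  42:2727  43:1771  44:1108  45:3115  46:3675  47:2063
  48:3157  49:2175  50:3754  51:555  52:4477  53:3629  54:1079  55:3494
  56:4587  57:2984  58:473  59:4122  60:3830  61:1781  62:2721  63:2642
  64:4150  65:2830  66:1376  67:4051
Giant step factor: 621^(-68) ≡ 1666 (mod 4597).
Scan 4044·1666^i mod 4597 for i = 0, 1, …:
  i=0: 4044   i=1: 2699   i=2: 668   i=3: 414
  i=4: 174   i=5: 273   i=6: 4312   i=7: 3278
  i=8: 4509   i=9: 496     …   i=46: 26
  i=47: 1943
Match at i=47, j=34: e = 47·68 + 34 = 3230.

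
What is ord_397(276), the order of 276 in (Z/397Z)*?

198

The order of 276 must divide p − 1 = 396 = 2^2 · 3^2 · 11.
Divisors: 1, 2, 3, 4, 6, 9, 11, 12, 18, 22, 33, 36, 44, 66, 99, 132, 198, 396.
Check each in increasing order: 276^1 ≡ 276;  276^2 ≡ 349;  276^3 ≡ 250;  276^4 ≡ 319;  276^6 ≡ 171;  276^9 ≡ 271;  276^11 ≡ 93;  276^12 ≡ 260;  276^18 ≡ 393;  276^22 ≡ 312;  276^33 ≡ 35;  276^36 ≡ 16;  276^44 ≡ 79;  276^66 ≡ 34;  276^99 ≡ 396;  276^132 ≡ 362;  276^198 ≡ 1.
Smallest exponent giving 1 is 198.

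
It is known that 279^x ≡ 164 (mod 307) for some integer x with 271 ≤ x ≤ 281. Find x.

Compute 279^271 mod 307 = 31, then multiply by 279 repeatedly:
  279^271=31  279^272=53  279^273=51  279^274=107  279^275=74
  279^276=77  279^277=300  279^278=196  279^279=38  279^280=164
Found 164 at exponent 280.

280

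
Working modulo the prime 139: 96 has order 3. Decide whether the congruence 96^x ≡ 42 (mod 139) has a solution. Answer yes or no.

yes

42 ∈ ⟨96⟩ iff 42^3 ≡ 1 (mod 139), since |⟨96⟩| = 3.
42^3 mod 139 = 1.
Since 1 = 1, 42 lies in the subgroup.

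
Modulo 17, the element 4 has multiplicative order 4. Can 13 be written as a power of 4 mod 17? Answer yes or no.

yes

⟨4⟩ has order 4; its elements mod 17 are {1, 4, 13, 16}.
13 is in this set.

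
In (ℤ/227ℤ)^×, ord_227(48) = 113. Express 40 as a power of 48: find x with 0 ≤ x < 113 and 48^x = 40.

Baby-step giant-step with m = ceil(sqrt(113)) = 11.
Baby table (48^j mod 227 for j=0..10):
  0:1  1:48  2:34  3:43  4:21  5:100  6:33  7:222
  8:214  9:57  10:12
Giant step factor: 48^(-11) ≡ 147 (mod 227).
Scan 40·147^i mod 227 for i = 0, 1, …:
  i=0: 40   i=1: 205   i=2: 171   i=3: 167
  i=4: 33
Match at i=4, j=6: x = 4·11 + 6 = 50.

50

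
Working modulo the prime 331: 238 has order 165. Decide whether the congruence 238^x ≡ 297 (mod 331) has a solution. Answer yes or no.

yes

297 ∈ ⟨238⟩ iff 297^165 ≡ 1 (mod 331), since |⟨238⟩| = 165.
297^165 mod 331 = 1.
Since 1 = 1, 297 lies in the subgroup.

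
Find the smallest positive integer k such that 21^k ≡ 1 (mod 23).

The order of 21 must divide p − 1 = 22 = 2 · 11.
Divisors: 1, 2, 11, 22.
Check each in increasing order: 21^1 ≡ 21;  21^2 ≡ 4;  21^11 ≡ 22;  21^22 ≡ 1.
Smallest exponent giving 1 is 22.

22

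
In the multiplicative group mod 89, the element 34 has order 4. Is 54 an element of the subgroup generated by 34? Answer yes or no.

54 ∈ ⟨34⟩ iff 54^4 ≡ 1 (mod 89), since |⟨34⟩| = 4.
54^4 mod 89 = 85.
Since 85 ≠ 1, 54 does not lie in the subgroup.

no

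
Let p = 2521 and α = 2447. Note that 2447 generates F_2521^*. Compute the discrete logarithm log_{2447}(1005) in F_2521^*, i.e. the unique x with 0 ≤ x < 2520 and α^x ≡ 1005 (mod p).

1501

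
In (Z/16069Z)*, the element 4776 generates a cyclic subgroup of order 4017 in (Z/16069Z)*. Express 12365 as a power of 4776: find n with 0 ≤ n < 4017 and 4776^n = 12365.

Baby-step giant-step with m = ceil(sqrt(4017)) = 64.
Baby table (4776^j mod 16069 for j=0..63):
  0:1  1:4776  2:8265  3:8176  4:906  5:4495  6:16005  7:15716
  8:1317  9:7013  10:6292  11:1562  12:4096  13:6523  14:12126  15:1100
  16:15106  17:12515  18:11029  19:322  20:11317  21:9945  22:13425  23:2490
  24:1180  25:11530  26:14886  27:6280  28:8526  29:1330  30:4825  31:1254
  32:11436  33:15874  34:682  35:11294  36:12580  37:89  38:7270  39:12480
  40:4559  41:289  42:14399  43:10373  44:721  45:4730  46:13535  47:13642
  48:10466  49:11026  50:2063  51:2591  52:1486  53:10707  54:5074  55:1372
  56:12589  57:10935  58:1310  59:5719  60:12713  61:8606  62:13823  63:7196
Giant step factor: 4776^(-64) ≡ 10846 (mod 16069).
Scan 12365·10846^i mod 16069 for i = 0, 1, …:
  i=0: 12365   i=1: 14985   i=2: 5444   i=3: 8118
  i=4: 5777   i=5: 4311   i=6: 12385   i=7: 6939
  i=8: 9267   i=9: 14356     …   i=50: 4107
  i=51: 1254
Match at i=51, j=31: n = 51·64 + 31 = 3295.

3295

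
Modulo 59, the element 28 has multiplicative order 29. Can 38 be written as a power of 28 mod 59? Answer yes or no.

no

38 ∈ ⟨28⟩ iff 38^29 ≡ 1 (mod 59), since |⟨28⟩| = 29.
38^29 mod 59 = 58.
Since 58 ≠ 1, 38 does not lie in the subgroup.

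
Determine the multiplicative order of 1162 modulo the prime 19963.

The order of 1162 must divide p − 1 = 19962 = 2 · 3^2 · 1109.
Divisors: 1, 2, 3, 6, 9, 18, 1109, 2218, 3327, 6654, 9981, 19962.
Check each in increasing order: 1162^1 ≡ 1162;  1162^2 ≡ 12723;  1162^3 ≡ 11506;  1162^6 ≡ 13383;  1162^9 ≡ 10179;  1162^18 ≡ 4071;  1162^1109 ≡ 6346;  1162^2218 ≡ 6345;  1162^3327 ≡ 19962;  1162^6654 ≡ 1.
Smallest exponent giving 1 is 6654.

6654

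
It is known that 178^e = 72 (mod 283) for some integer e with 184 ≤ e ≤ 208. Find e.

205

Compute 178^184 mod 283 = 265, then multiply by 178 repeatedly:
  178^184=265  178^185=192  178^186=216  178^187=243  178^188=238
  178^189=197  178^190=257  178^191=183  178^192=29  178^193=68
  178^194=218  178^195=33  178^196=214  178^197=170  178^198=262
  178^199=224  178^200=252  178^201=142  178^202=89  178^203=277
  178^204=64  178^205=72
Found 72 at exponent 205.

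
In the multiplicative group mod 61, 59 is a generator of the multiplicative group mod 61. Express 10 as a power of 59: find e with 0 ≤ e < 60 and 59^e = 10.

Baby-step giant-step with m = ceil(sqrt(60)) = 8.
Baby table (59^j mod 61 for j=0..7):
  0:1  1:59  2:4  3:53  4:16  5:29  6:3  7:55
Giant step factor: 59^(-8) ≡ 56 (mod 61).
Scan 10·56^i mod 61 for i = 0, 1, …:
  i=0: 10   i=1: 11   i=2: 6   i=3: 31
  i=4: 28   i=5: 43   i=6: 29
Match at i=6, j=5: e = 6·8 + 5 = 53.

53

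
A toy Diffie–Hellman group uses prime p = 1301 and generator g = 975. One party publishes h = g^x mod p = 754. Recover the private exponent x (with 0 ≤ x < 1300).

337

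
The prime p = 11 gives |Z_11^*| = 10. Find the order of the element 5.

5

The order of 5 must divide p − 1 = 10 = 2 · 5.
Divisors: 1, 2, 5, 10.
Check each in increasing order: 5^1 ≡ 5;  5^2 ≡ 3;  5^5 ≡ 1.
Smallest exponent giving 1 is 5.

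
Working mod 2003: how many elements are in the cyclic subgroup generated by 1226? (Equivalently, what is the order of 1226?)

2002

The order of 1226 must divide p − 1 = 2002 = 2 · 7 · 11 · 13.
Divisors: 1, 2, 7, 11, 13, 14, 22, 26, 77, 91, 143, 154, 182, 286, 1001, 2002.
Check each in increasing order: 1226^1 ≡ 1226;  1226^2 ≡ 826;  1226^7 ≡ 32;  1226^11 ≡ 132;  1226^13 ≡ 870;  1226^14 ≡ 1024;  1226^22 ≡ 1400;  1226^26 ≡ 1769;  1226^77 ≡ 1750;  1226^91 ≡ 1318;  1226^143 ≡ 318;  1226^154 ≡ 1916;  1226^182 ≡ 523;  1226^286 ≡ 974;  1226^1001 ≡ 2002;  1226^2002 ≡ 1.
Smallest exponent giving 1 is 2002.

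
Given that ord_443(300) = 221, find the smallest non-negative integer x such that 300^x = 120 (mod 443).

Baby-step giant-step with m = ceil(sqrt(221)) = 15.
Baby table (300^j mod 443 for j=0..14):
  0:1  1:300  2:71  3:36  4:168  5:341  6:410  7:289
  8:315  9:141  10:215  11:265  12:203  13:209  14:237
Giant step factor: 300^(-15) ≡ 147 (mod 443).
Scan 120·147^i mod 443 for i = 0, 1, …:
  i=0: 120   i=1: 363   i=2: 201   i=3: 309
  i=4: 237
Match at i=4, j=14: x = 4·15 + 14 = 74.

74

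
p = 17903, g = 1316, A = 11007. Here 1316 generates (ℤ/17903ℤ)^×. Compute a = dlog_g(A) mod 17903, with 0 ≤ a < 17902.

Baby-step giant-step with m = ceil(sqrt(17902)) = 134.
Baby table (1316^j mod 17903 for j=0..133):
  0:1  1:1316  2:13168  3:16887  4:5669  5:12756  6:11785  7:5062
  8:1676  9:3547  10:13072  11:15872  12:12654  13:2874  14:4651  15:15793
  16:16108  17:976  18:13303  19:15517  20:10952  21:917  22:7271  23:8434
  24:17187  25:6603  26:6593  27:11336  28:4977  29:15137  30:12156  31:9917
  32:17388  33:2574  34:3717  35:4053  36:16557  37:1061  38:17745  39:6908
  40:14107  41:17304  42:17351  43:7591  44:17785  45:5839  46:3737  47:12470
  48:11372  49:16547  50:5804  51:11386  52:17068  53:11126  54:15065  55:6919
  56:10680  57:1025  58:6175  59:16241  60:14877  61:10153  62:5710  63:13003
  64:14583  65:17115  66:1366  67:7356  68:12876  69:8578  70:9758  71:5077
  72:3513  73:4134  74:15735  75:11392  76:7061  77:619  78:8969  79:5127
  80:15604  81:123  82:741  83:8394  84:353  85:16973  86:11427  87:17315
  88:13924  89:9215  90:6609  91:14489  92:829  93:16784  94:13345  95:17080
  96:9015  97:11954  98:12630  99:7096  100:10873  101:4371  102:5373  103:17086
  104:16911  105:1447  106:6534  107:5304  108:15797  109:3469  110:17842  111:9239
  112:2387  113:8267  114:12251  115:9616  116:15138  117:13472  118:5182  119:16372
  120:8243  121:16473  122:15838  123:3716  124:2737  125:3389  126:2077  127:12076
  128:12055  129:2322  130:12242  131:15675  132:4044  133:4713
Giant step factor: 1316^(-134) ≡ 1076 (mod 17903).
Scan 11007·1076^i mod 17903 for i = 0, 1, …:
  i=0: 11007   i=1: 9649   i=2: 16487   i=3: 16042
  i=4: 2700   i=5: 4914   i=6: 6079   i=7: 6409
  i=8: 3429   i=9: 1586     …   i=56: 7198
  i=57: 10952
Match at i=57, j=20: a = 57·134 + 20 = 7658.

7658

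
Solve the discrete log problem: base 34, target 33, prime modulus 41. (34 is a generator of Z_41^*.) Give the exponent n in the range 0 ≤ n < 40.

22

Successive powers of 34 modulo 41:
  34^0=1  34^1=34  34^2=8  34^3=26  34^4=23  34^5=3
  34^6=20  34^7=24  34^8=37  34^9=28  34^10=9  34^11=19
  34^12=31  34^13=29  34^14=2  34^15=27  34^16=16  34^17=11
  34^18=5  34^19=6  34^20=40  34^21=7  34^22=33
So 34^22 ≡ 33 (mod 41), giving n = 22.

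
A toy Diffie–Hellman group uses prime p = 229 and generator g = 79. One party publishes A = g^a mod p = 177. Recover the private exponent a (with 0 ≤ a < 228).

39

Baby-step giant-step with m = ceil(sqrt(228)) = 16.
Baby table (79^j mod 229 for j=0..15):
  0:1  1:79  2:58  3:2  4:158  5:116  6:4  7:87
  8:3  9:8  10:174  11:6  12:16  13:119  14:12  15:32
Giant step factor: 79^(-16) ≡ 51 (mod 229).
Scan 177·51^i mod 229 for i = 0, 1, …:
  i=0: 177   i=1: 96   i=2: 87
Match at i=2, j=7: a = 2·16 + 7 = 39.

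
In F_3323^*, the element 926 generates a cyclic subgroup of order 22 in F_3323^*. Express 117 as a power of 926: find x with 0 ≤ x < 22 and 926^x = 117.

9

Successive powers of 926 modulo 3323:
  926^0=1  926^1=926  926^2=142  926^3=1895  926^4=226  926^5=3250
  926^6=2185  926^7=2926  926^8=1231  926^9=117
So 926^9 ≡ 117 (mod 3323), giving x = 9.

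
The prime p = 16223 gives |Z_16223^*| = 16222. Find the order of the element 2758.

The order of 2758 must divide p − 1 = 16222 = 2 · 8111.
Divisors: 1, 2, 8111, 16222.
Check each in increasing order: 2758^1 ≡ 2758;  2758^2 ≡ 14200;  2758^8111 ≡ 1.
Smallest exponent giving 1 is 8111.

8111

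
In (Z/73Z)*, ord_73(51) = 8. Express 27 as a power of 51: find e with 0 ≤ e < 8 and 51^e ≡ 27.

6

Successive powers of 51 modulo 73:
  51^0=1  51^1=51  51^2=46  51^3=10  51^4=72  51^5=22
  51^6=27
So 51^6 ≡ 27 (mod 73), giving e = 6.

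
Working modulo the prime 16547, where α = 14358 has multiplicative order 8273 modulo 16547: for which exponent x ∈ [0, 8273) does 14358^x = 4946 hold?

Baby-step giant-step with m = ceil(sqrt(8273)) = 91.
Baby table (14358^j mod 16547 for j=0..90):
  0:1  1:14358  2:9638  3:16390  4:12733  5:9158  6:8102  7:3106
  8:1783  9:2105  10:8768  11:1368  12:455  13:13372  14:335  15:11300
  16:2065  17:13593  18:12976  19:6735  20:462  21:14596  22:1613  23:10201
  24:8461  25:11511  26:3502  27:11930  28:12943  29:12784  30:13348  31:3230
  32:11646  33:5833  34:5847  35:8295  36:10851  37:8653  38:4898  39:734
  40:14880  41:8723  42:591  43:13514  44:3890  45:6495  46:12865  47:1509
  48:6199  49:15476  50:11292  51:3030  52:2677  53:14232  54:4153  55:9933
  56:15968  57:9859  58:12484  59:8168  60:7555  61:9105  62:8290  63:5249
  64:10104  65:5683  66:3257  67:2184  68:1307  69:1608  70:4599  71:9912
  72:12296  73:6025  74:15781  75:5527  76:13801  77:4433  78:9252  79:900
  80:15540  81:3572  82:7623  83:9176  84:1794  85:11120  86:15504  87:16188
  88:8142  89:14828  90:6722
Giant step factor: 14358^(-91) ≡ 8652 (mod 16547).
Scan 4946·8652^i mod 16547 for i = 0, 1, …:
  i=0: 4946   i=1: 2250   i=2: 7728   i=3: 12776
  i=4: 3992   i=5: 5195   i=6: 5488   i=7: 8833
  i=8: 9070   i=9: 7766     …   i=68: 11235
  i=69: 8142
Match at i=69, j=88: x = 69·91 + 88 = 6367.

6367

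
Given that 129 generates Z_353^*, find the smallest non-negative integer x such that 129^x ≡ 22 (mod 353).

Baby-step giant-step with m = ceil(sqrt(352)) = 19.
Baby table (129^j mod 353 for j=0..18):
  0:1  1:129  2:50  3:96  4:29  5:211  6:38  7:313
  8:135  9:118  10:43  11:252  12:32  13:245  14:188  15:248
  16:222  17:45  18:157
Giant step factor: 129^(-19) ≡ 115 (mod 353).
Scan 22·115^i mod 353 for i = 0, 1, …:
  i=0: 22   i=1: 59   i=2: 78   i=3: 145
  i=4: 84   i=5: 129
Match at i=5, j=1: x = 5·19 + 1 = 96.

96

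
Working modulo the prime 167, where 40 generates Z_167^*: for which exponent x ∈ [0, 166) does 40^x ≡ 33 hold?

60

Baby-step giant-step with m = ceil(sqrt(166)) = 13.
Baby table (40^j mod 167 for j=0..12):
  0:1  1:40  2:97  3:39  4:57  5:109  6:18  7:52
  8:76  9:34  10:24  11:125  12:157
Giant step factor: 40^(-13) ≡ 43 (mod 167).
Scan 33·43^i mod 167 for i = 0, 1, …:
  i=0: 33   i=1: 83   i=2: 62   i=3: 161
  i=4: 76
Match at i=4, j=8: x = 4·13 + 8 = 60.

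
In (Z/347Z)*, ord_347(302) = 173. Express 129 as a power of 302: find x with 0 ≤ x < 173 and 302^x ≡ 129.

136

Baby-step giant-step with m = ceil(sqrt(173)) = 14.
Baby table (302^j mod 347 for j=0..13):
  0:1  1:302  2:290  3:136  4:126  5:229  6:105  7:133
  8:261  9:53  10:44  11:102  12:268  13:85
Giant step factor: 302^(-14) ≡ 130 (mod 347).
Scan 129·130^i mod 347 for i = 0, 1, …:
  i=0: 129   i=1: 114   i=2: 246   i=3: 56
  i=4: 340   i=5: 131   i=6: 27   i=7: 40
  i=8: 342   i=9: 44
Match at i=9, j=10: x = 9·14 + 10 = 136.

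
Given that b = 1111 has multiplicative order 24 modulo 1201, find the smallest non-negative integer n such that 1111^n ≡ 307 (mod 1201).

Successive powers of 1111 modulo 1201:
  1111^0=1  1111^1=1111  1111^2=894  1111^3=7  1111^4=571  1111^5=253
  1111^6=49  1111^7=394  1111^8=570  1111^9=343  1111^10=356  1111^11=387
  1111^12=1200  1111^13=90  1111^14=307
So 1111^14 ≡ 307 (mod 1201), giving n = 14.

14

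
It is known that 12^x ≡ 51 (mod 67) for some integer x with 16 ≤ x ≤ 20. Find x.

17

Compute 12^16 mod 67 = 21, then multiply by 12 repeatedly:
  12^16=21  12^17=51
Found 51 at exponent 17.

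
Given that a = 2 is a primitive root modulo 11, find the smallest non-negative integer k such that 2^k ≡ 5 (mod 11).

Successive powers of 2 modulo 11:
  2^0=1  2^1=2  2^2=4  2^3=8  2^4=5
So 2^4 ≡ 5 (mod 11), giving k = 4.

4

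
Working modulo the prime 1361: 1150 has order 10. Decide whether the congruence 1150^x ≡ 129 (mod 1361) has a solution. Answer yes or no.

⟨1150⟩ has order 10; its elements mod 1361 are {1, 129, 211, 309, 392, 969, 1052, 1150, 1232, 1360}.
129 is in this set.

yes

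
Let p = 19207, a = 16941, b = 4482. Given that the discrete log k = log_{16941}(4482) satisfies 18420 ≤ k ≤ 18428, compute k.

18423

Compute 16941^18420 mod 19207 = 3886, then multiply by 16941 repeatedly:
  16941^18420=3886  16941^18421=10337  16941^18422=8898  16941^18423=4482
Found 4482 at exponent 18423.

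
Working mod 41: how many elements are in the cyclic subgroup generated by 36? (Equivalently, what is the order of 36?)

20

The order of 36 must divide p − 1 = 40 = 2^3 · 5.
Divisors: 1, 2, 4, 5, 8, 10, 20, 40.
Check each in increasing order: 36^1 ≡ 36;  36^2 ≡ 25;  36^4 ≡ 10;  36^5 ≡ 32;  36^8 ≡ 18;  36^10 ≡ 40;  36^20 ≡ 1.
Smallest exponent giving 1 is 20.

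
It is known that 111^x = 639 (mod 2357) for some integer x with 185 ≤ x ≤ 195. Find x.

191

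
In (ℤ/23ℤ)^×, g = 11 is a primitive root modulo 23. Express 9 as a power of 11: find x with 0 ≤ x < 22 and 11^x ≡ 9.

Successive powers of 11 modulo 23:
  11^0=1  11^1=11  11^2=6  11^3=20  11^4=13  11^5=5
  11^6=9
So 11^6 ≡ 9 (mod 23), giving x = 6.

6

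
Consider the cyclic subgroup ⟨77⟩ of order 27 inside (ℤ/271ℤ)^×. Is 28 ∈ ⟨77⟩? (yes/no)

yes

28 ∈ ⟨77⟩ iff 28^27 ≡ 1 (mod 271), since |⟨77⟩| = 27.
28^27 mod 271 = 1.
Since 1 = 1, 28 lies in the subgroup.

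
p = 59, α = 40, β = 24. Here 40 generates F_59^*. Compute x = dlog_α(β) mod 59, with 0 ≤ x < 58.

Baby-step giant-step with m = ceil(sqrt(58)) = 8.
Baby table (40^j mod 59 for j=0..7):
  0:1  1:40  2:7  3:44  4:49  5:13  6:48  7:32
Giant step factor: 40^(-8) ≡ 36 (mod 59).
Scan 24·36^i mod 59 for i = 0, 1, …:
  i=0: 24   i=1: 38   i=2: 11   i=3: 42
  i=4: 37   i=5: 34   i=6: 44
Match at i=6, j=3: x = 6·8 + 3 = 51.

51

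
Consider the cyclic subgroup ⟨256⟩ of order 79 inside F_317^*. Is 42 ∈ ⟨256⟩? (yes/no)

yes

42 ∈ ⟨256⟩ iff 42^79 ≡ 1 (mod 317), since |⟨256⟩| = 79.
42^79 mod 317 = 1.
Since 1 = 1, 42 lies in the subgroup.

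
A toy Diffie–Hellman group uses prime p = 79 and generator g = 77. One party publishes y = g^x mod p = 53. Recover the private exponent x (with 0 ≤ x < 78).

Baby-step giant-step with m = ceil(sqrt(78)) = 9.
Baby table (77^j mod 79 for j=0..8):
  0:1  1:77  2:4  3:71  4:16  5:47  6:64  7:30
  8:19
Giant step factor: 77^(-9) ≡ 27 (mod 79).
Scan 53·27^i mod 79 for i = 0, 1, …:
  i=0: 53   i=1: 9   i=2: 6   i=3: 4
Match at i=3, j=2: x = 3·9 + 2 = 29.

29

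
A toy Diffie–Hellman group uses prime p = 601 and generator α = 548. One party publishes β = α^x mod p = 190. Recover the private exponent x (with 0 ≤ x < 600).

Baby-step giant-step with m = ceil(sqrt(600)) = 25.
Baby table (548^j mod 601 for j=0..24):
  0:1  1:548  2:405  3:171  4:553  5:140  6:393  7:206
  8:501  9:492  10:368  11:329  12:593  13:424  14:366  15:435
  16:384  17:82  18:462  19:155  20:199  21:271  22:61  23:373
  24:64
Giant step factor: 548^(-25) ≡ 132 (mod 601).
Scan 190·132^i mod 601 for i = 0, 1, …:
  i=0: 190   i=1: 439   i=2: 252   i=3: 209
  i=4: 543   i=5: 157   i=6: 290   i=7: 417
  i=8: 353   i=9: 319     …   i=22: 563
  i=23: 393
Match at i=23, j=6: x = 23·25 + 6 = 581.

581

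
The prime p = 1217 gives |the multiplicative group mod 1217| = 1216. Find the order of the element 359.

1216

The order of 359 must divide p − 1 = 1216 = 2^6 · 19.
Divisors: 1, 2, 4, 8, 16, 19, 32, 38, 64, 76, 152, 304, 608, 1216.
Check each in increasing order: 359^1 ≡ 359;  359^2 ≡ 1096;  359^4 ≡ 37;  359^8 ≡ 152;  359^16 ≡ 1198;  359^19 ≡ 215;  359^32 ≡ 361;  359^38 ≡ 1196;  359^64 ≡ 102;  359^76 ≡ 441;  359^152 ≡ 978;  359^304 ≡ 1139;  359^608 ≡ 1216;  359^1216 ≡ 1.
Smallest exponent giving 1 is 1216.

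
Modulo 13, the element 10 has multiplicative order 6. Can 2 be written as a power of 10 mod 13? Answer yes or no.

2 ∈ ⟨10⟩ iff 2^6 ≡ 1 (mod 13), since |⟨10⟩| = 6.
2^6 mod 13 = 12.
Since 12 ≠ 1, 2 does not lie in the subgroup.

no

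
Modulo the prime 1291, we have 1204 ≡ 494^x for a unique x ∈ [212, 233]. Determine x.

231

Compute 494^212 mod 1291 = 821, then multiply by 494 repeatedly:
  494^212=821  494^213=200  494^214=684  494^215=945  494^216=779
  494^217=108  494^218=421  494^219=123  494^220=85  494^221=678
  494^222=563  494^223=557  494^224=175  494^225=1244  494^226=20
  494^227=843  494^228=740  494^229=207  494^230=269  494^231=1204
Found 1204 at exponent 231.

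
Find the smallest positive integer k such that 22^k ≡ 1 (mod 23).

2

The order of 22 must divide p − 1 = 22 = 2 · 11.
Divisors: 1, 2, 11, 22.
Check each in increasing order: 22^1 ≡ 22;  22^2 ≡ 1.
Smallest exponent giving 1 is 2.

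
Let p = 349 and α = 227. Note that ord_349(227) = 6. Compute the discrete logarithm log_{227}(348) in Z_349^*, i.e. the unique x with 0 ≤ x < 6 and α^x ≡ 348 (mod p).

3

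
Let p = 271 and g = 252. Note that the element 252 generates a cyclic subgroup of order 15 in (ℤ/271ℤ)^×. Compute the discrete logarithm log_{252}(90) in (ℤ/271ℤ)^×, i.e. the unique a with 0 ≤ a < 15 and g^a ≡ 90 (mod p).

Successive powers of 252 modulo 271:
  252^0=1  252^1=252  252^2=90
So 252^2 ≡ 90 (mod 271), giving a = 2.

2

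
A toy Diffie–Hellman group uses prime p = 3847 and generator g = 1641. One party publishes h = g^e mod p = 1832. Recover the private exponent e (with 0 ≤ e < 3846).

3718

Baby-step giant-step with m = ceil(sqrt(3846)) = 63.
Baby table (1641^j mod 3847 for j=0..62):
  0:1  1:1641  2:3828  3:3444  4:361  5:3810  6:835  7:703
  8:3370  9:2031  10:1369  11:3728  12:918  13:2261  14:1793  15:3205
  16:556  17:657  18:977  19:2905  20:672  21:2510  22:2620  23:2321
  24:231  25:2065  26:3305  27:3082  28:2604  29:2994  30:535  31:819
  32:1376  33:3674  34:785  35:3287  36:473  37:2946  38:2554  39:1731
  40:1485  41:1734  42:2561  43:1677  44:1352  45:2760  46:1241  47:1418
  48:3350  49:3834  50:1749  51:247  52:1392  53:3001  54:481  55:686
  56:2402  57:2354  58:526  59:1438  60:1547  61:3454  62:1383
Giant step factor: 1641^(-63) ≡ 3525 (mod 3847).
Scan 1832·3525^i mod 3847 for i = 0, 1, …:
  i=0: 1832   i=1: 2534   i=2: 3463   i=3: 544
  i=4: 1794   i=5: 3229   i=6: 2799   i=7: 2767
  i=8: 1530   i=9: 3603     …   i=58: 652
  i=59: 1641
Match at i=59, j=1: e = 59·63 + 1 = 3718.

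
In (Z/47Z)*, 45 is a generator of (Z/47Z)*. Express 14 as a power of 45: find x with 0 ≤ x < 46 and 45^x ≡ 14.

36

Baby-step giant-step with m = ceil(sqrt(46)) = 7.
Baby table (45^j mod 47 for j=0..6):
  0:1  1:45  2:4  3:39  4:16  5:15  6:17
Giant step factor: 45^(-7) ≡ 29 (mod 47).
Scan 14·29^i mod 47 for i = 0, 1, …:
  i=0: 14   i=1: 30   i=2: 24   i=3: 38
  i=4: 21   i=5: 45
Match at i=5, j=1: x = 5·7 + 1 = 36.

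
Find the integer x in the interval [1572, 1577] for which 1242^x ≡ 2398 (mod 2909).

1575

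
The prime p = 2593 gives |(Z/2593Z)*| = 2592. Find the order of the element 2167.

432

The order of 2167 must divide p − 1 = 2592 = 2^5 · 3^4.
Divisors: 1, 2, 3, 4, 6, 8, 9, 12, 16, 18, 24, 27, 32, 36, 48, 54, 72, 81, 96, 108, 144, 162, 216, 288, 324, 432, 648, 864, 1296, 2592.
Check each in increasing order: 2167^1 ≡ 2167;  2167^2 ≡ 2559;  2167^3 ≡ 1519;  2167^4 ≡ 1156;  2167^6 ≡ 2184;  2167^8 ≡ 941;  2167^9 ≡ 1049;  2167^12 ≡ 1329;  2167^16 ≡ 1268;  2167^18 ≡ 969;  2167^24 ≡ 408;  2167^27 ≡ 25;  2167^32 ≡ 164;  2167^36 ≡ 295;  2167^48 ≡ 512;  2167^54 ≡ 625;  2167^72 ≡ 1456;  2167^81 ≡ 67;  2167^96 ≡ 251;  2167^108 ≡ 1675;  2167^144 ≡ 1455;  2167^162 ≡ 1896;  2167^216 ≡ 2592;  2167^288 ≡ 1137;  2167^324 ≡ 918;  2167^432 ≡ 1.
Smallest exponent giving 1 is 432.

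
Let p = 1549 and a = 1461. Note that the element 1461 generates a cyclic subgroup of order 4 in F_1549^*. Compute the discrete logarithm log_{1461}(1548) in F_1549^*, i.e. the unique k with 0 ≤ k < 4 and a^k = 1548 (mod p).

Successive powers of 1461 modulo 1549:
  1461^0=1  1461^1=1461  1461^2=1548
So 1461^2 ≡ 1548 (mod 1549), giving k = 2.

2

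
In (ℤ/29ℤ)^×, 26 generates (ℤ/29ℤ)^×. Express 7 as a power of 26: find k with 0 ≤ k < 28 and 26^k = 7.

8

Successive powers of 26 modulo 29:
  26^0=1  26^1=26  26^2=9  26^3=2  26^4=23  26^5=18
  26^6=4  26^7=17  26^8=7
So 26^8 ≡ 7 (mod 29), giving k = 8.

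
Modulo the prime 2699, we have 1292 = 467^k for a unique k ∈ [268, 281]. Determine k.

Compute 467^268 mod 2699 = 2529, then multiply by 467 repeatedly:
  467^268=2529  467^269=1580  467^270=1033  467^271=1989  467^272=407
  467^273=1139  467^274=210  467^275=906  467^276=2058  467^277=242
  467^278=2355  467^279=1292
Found 1292 at exponent 279.

279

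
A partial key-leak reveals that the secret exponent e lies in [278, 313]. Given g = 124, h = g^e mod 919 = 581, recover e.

297

Compute 124^278 mod 919 = 59, then multiply by 124 repeatedly:
  124^278=59  124^279=883  124^280=131  124^281=621  124^282=727
  124^283=86  124^284=555  124^285=814  124^286=765  124^287=203
  124^288=359  124^289=404  124^290=470  124^291=383  124^292=623
  124^293=56  124^294=511  124^295=872  124^296=605  124^297=581
Found 581 at exponent 297.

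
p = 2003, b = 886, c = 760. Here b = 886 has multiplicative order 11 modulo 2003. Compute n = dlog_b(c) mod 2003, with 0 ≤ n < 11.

3

Successive powers of 886 modulo 2003:
  886^0=1  886^1=886  886^2=1823  886^3=760
So 886^3 ≡ 760 (mod 2003), giving n = 3.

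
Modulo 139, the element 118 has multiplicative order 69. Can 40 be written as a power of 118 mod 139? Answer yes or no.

40 ∈ ⟨118⟩ iff 40^69 ≡ 1 (mod 139), since |⟨118⟩| = 69.
40^69 mod 139 = 138.
Since 138 ≠ 1, 40 does not lie in the subgroup.

no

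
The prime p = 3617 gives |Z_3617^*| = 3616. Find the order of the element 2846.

452

The order of 2846 must divide p − 1 = 3616 = 2^5 · 113.
Divisors: 1, 2, 4, 8, 16, 32, 113, 226, 452, 904, 1808, 3616.
Check each in increasing order: 2846^1 ≡ 2846;  2846^2 ≡ 1253;  2846^4 ≡ 231;  2846^8 ≡ 2723;  2846^16 ≡ 3496;  2846^32 ≡ 173;  2846^113 ≡ 1234;  2846^226 ≡ 3616;  2846^452 ≡ 1.
Smallest exponent giving 1 is 452.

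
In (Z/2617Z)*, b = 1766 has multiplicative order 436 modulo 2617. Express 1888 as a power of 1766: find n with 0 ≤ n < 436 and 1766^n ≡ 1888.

388

Baby-step giant-step with m = ceil(sqrt(436)) = 21.
Baby table (1766^j mod 2617 for j=0..20):
  0:1  1:1766  2:1909  3:598  4:1417  5:570  6:1692  7:2075
  8:650  9:1654  10:392  11:1384  12:2483  13:1503  14:660  15:995
  16:1163  17:2130  18:951  19:1969  20:1878
Giant step factor: 1766^(-21) ≡ 2190 (mod 2617).
Scan 1888·2190^i mod 2617 for i = 0, 1, …:
  i=0: 1888   i=1: 2477   i=2: 2206   i=3: 158
  i=4: 576   i=5: 46   i=6: 1294   i=7: 2266
  i=8: 708   i=9: 1256     …   i=17: 471
  i=18: 392
Match at i=18, j=10: n = 18·21 + 10 = 388.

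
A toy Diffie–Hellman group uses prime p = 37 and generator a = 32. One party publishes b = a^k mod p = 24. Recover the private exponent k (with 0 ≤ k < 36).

13

Successive powers of 32 modulo 37:
  32^0=1  32^1=32  32^2=25  32^3=23  32^4=33  32^5=20
  32^6=11  32^7=19  32^8=16  32^9=31  32^10=30  32^11=35
  32^12=10  32^13=24
So 32^13 ≡ 24 (mod 37), giving k = 13.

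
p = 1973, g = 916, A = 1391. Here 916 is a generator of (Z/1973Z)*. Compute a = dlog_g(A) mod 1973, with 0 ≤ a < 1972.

1806

Baby-step giant-step with m = ceil(sqrt(1972)) = 45.
Baby table (916^j mod 1973 for j=0..44):
  0:1  1:916  2:531  3:1038  4:1795  5:711  6:186  7:698
  8:116  9:1687  10:433  11:55  12:1055  13:1583  14:1846  15:75
  16:1618  17:365  18:903  19:461  20:54  21:139  22:1052  23:808
  24:253  25:907  26:179  27:205  28:345  29:340  30:1679  31:997
  32:1726  33:643  34:1034  35:104  36:560  37:1953  38:1410  39:1218
  40:943  41:1587  42:1564  43:226  44:1824
Giant step factor: 916^(-45) ≡ 1086 (mod 1973).
Scan 1391·1086^i mod 1973 for i = 0, 1, …:
  i=0: 1391   i=1: 1281   i=2: 201   i=3: 1256
  i=4: 673   i=5: 868   i=6: 1527   i=7: 1002
  i=8: 1049   i=9: 793     …   i=39: 567
  i=40: 186
Match at i=40, j=6: a = 40·45 + 6 = 1806.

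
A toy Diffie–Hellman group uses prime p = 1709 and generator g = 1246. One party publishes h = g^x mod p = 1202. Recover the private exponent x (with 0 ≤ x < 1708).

275

Baby-step giant-step with m = ceil(sqrt(1708)) = 42.
Baby table (1246^j mod 1709 for j=0..41):
  0:1  1:1246  2:744  3:746  4:1529  5:1308  6:1091  7:731
  8:1638  9:402  10:155  11:13  12:817  13:1127  14:1153  15:1078
  16:1623  17:511  18:958  19:786  20:99  21:306  22:169  23:367
  24:979  25:1317  26:342  27:591  28:1516  29:491  30:1673  31:1287
  32:560  33:488  34:1353  35:764  36:31  37:1028  38:847  39:909
  40:1256  41:1241
Giant step factor: 1246^(-42) ≡ 457 (mod 1709).
Scan 1202·457^i mod 1709 for i = 0, 1, …:
  i=0: 1202   i=1: 725   i=2: 1488   i=3: 1543
  i=4: 1043   i=5: 1549   i=6: 367
Match at i=6, j=23: x = 6·42 + 23 = 275.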